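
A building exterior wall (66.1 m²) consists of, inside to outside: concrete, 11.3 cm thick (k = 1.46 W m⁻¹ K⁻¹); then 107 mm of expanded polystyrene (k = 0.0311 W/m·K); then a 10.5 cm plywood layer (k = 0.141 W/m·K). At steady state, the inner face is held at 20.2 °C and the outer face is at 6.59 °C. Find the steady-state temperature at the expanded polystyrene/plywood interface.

Series thermal resistances, inner to outer:
  R_concrete = L/(kA) = 0.113/(1.46·66.1) = 0.001171 K/W
  R_expanded polystyrene = L/(kA) = 0.107/(0.0311·66.1) = 0.05205 K/W
  R_plywood = L/(kA) = 0.105/(0.141·66.1) = 0.01127 K/W
ΣR = 0.001171 + 0.05205 + 0.01127 = 0.06449 K/W
Q = ΔT/ΣR = (20.2 °C − 6.59 °C)/0.06449 = 211.0 W
From the inner boundary to the expanded polystyrene/plywood interface, ΣR_partial = 0.05322 K/W.
T_interface = T_in − Q·ΣR_partial = 20.2 °C − (211.0)(0.05322) = 8.97 °C

T = 8.97 °C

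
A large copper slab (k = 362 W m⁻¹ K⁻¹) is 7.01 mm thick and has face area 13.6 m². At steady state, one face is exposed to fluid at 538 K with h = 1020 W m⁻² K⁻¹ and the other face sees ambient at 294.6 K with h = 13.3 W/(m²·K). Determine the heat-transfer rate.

Series thermal resistances, inner to outer:
  R_conv,in = 1/(hA) = 1/(1020·13.6) = 7.209×10^-5 K/W
  R_copper = L/(kA) = 0.00701/(362·13.6) = 1.424×10^-6 K/W
  R_conv,out = 1/(hA) = 1/(13.3·13.6) = 0.005529 K/W
ΣR = 7.209×10^-5 + 1.424×10^-6 + 0.005529 = 0.005603 K/W
Q = ΔT/ΣR = (538 K − 294.6 K)/0.005603 = 43400 W

Q = 43.4 kW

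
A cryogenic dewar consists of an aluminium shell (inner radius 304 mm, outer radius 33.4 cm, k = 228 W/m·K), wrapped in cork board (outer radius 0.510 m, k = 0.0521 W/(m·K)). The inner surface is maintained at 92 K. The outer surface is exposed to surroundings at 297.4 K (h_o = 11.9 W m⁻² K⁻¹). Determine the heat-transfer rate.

Q = 128 W

Resistance network (inner→outer):
  R_aluminium = (1/0.304 − 1/0.334)/(4πk) = 0.2955/(4π·228) = 1.031×10^-4 K/W
  R_cork board = (1/0.334 − 1/0.510)/(4πk) = 1.033/(4π·0.0521) = 1.578 K/W
  R_conv,out = 1/(4πr²h) = 1/(4π·0.510²·11.9) = 0.02571 K/W
ΣR = 1.031×10^-4 + 1.578 + 0.02571 = 1.604 K/W
Q = ΔT/ΣR = (92 K − 297.4 K)/1.604 = -128 W
(Negative Q ⇒ heat flows inward; heat gain = 128 W.)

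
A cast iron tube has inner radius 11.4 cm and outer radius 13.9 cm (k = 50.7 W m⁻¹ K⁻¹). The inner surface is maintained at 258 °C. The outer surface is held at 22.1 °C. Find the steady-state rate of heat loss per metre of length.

Q' = 379 kW/m

Q' = 2πk·ΔT/ln(r₂/r₁) = 2π × 50.7 × 235.9 / ln(0.139/0.114) = 3.79×10^5 W/m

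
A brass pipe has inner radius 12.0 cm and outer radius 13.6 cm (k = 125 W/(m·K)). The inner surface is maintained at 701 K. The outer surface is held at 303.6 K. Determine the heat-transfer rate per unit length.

Q' = 2490 kW/m

Q' = 2πk·ΔT/ln(r₂/r₁) = 2π × 125 × 397.4 / ln(0.136/0.120) = 2.49×10^6 W/m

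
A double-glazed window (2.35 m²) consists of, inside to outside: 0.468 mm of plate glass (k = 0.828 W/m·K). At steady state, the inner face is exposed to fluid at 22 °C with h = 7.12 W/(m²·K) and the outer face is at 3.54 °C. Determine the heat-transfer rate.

Treat each layer as a resistance in series:
  R_conv,in = 1/(hA) = 1/(7.12·2.35) = 0.05977 K/W
  R_plate glass = L/(kA) = 4.68×10^-4/(0.828·2.35) = 2.405×10^-4 K/W
ΣR = 0.05977 + 2.405×10^-4 = 0.06001 K/W
Q = ΔT/ΣR = (22 °C − 3.54 °C)/0.06001 = 308 W

Q = 308 W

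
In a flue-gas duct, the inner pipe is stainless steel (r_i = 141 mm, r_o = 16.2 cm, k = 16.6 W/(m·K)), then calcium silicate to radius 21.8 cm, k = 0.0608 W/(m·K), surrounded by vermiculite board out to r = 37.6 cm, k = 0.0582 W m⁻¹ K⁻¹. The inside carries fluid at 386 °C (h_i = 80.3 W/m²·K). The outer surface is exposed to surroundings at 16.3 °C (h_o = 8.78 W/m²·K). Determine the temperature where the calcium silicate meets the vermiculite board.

T = 260 °C

Resistance network (inner→outer):
  R'_conv,in = 1/(2πr h) = 1/(2π·0.141·80.3) = 0.01406 m·K/W
  R'_stainless steel = ln(0.162/0.141)/(2πk) = 0.1388/(2π·16.6) = 0.001331 m·K/W
  R'_calcium silicate = ln(0.218/0.162)/(2πk) = 0.2969/(2π·0.0608) = 0.7772 m·K/W
  R'_vermiculite board = ln(0.376/0.218)/(2πk) = 0.5451/(2π·0.0582) = 1.491 m·K/W
  R'_conv,out = 1/(2πr h) = 1/(2π·0.376·8.78) = 0.04821 m·K/W
ΣR = 0.01406 + 0.001331 + 0.7772 + 1.491 + 0.04821 = 2.332 m·K/W
Q' = ΔT/ΣR = (386 °C − 16.3 °C)/2.332 = 158.5 W/m
From the inner boundary to the calcium silicate/vermiculite board interface, ΣR_partial = 0.7926 m·K/W.
T_interface = T_in − Q'·ΣR_partial = 386 °C − (158.5)(0.7926) = 260 °C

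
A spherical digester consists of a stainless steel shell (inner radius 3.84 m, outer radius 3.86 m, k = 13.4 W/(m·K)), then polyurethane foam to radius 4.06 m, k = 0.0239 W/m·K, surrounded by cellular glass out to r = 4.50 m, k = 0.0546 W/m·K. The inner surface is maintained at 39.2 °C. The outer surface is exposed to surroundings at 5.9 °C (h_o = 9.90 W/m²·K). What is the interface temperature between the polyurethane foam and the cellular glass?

T = 21.1 °C

Series thermal resistances, inner to outer:
  R_stainless steel = (1/3.84 − 1/3.86)/(4πk) = 0.001349/(4π·13.4) = 8.013×10^-6 K/W
  R_polyurethane foam = (1/3.86 − 1/4.06)/(4πk) = 0.01276/(4π·0.0239) = 0.04249 K/W
  R_cellular glass = (1/4.06 − 1/4.50)/(4πk) = 0.02408/(4π·0.0546) = 0.03510 K/W
  R_conv,out = 1/(4πr²h) = 1/(4π·4.50²·9.90) = 3.969×10^-4 K/W
ΣR = 8.013×10^-6 + 0.04249 + 0.03510 + 3.969×10^-4 = 0.07799 K/W
Q = ΔT/ΣR = (39.2 °C − 5.9 °C)/0.07799 = 427.0 W
From the inner boundary to the polyurethane foam/cellular glass interface, ΣR_partial = 0.04250 K/W.
T_interface = T_in − Q·ΣR_partial = 39.2 °C − (427.0)(0.04250) = 21.1 °C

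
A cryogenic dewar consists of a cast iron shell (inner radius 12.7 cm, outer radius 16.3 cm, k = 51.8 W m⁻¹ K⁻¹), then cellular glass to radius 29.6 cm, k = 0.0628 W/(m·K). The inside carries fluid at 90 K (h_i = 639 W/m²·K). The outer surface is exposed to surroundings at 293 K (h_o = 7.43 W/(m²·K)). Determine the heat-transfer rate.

Q = 56.0 W

Resistance network (inner→outer):
  R_conv,in = 1/(4πr²h) = 1/(4π·0.127²·639) = 0.007721 K/W
  R_cast iron = (1/0.127 − 1/0.163)/(4πk) = 1.739/(4π·51.8) = 0.002672 K/W
  R_cellular glass = (1/0.163 − 1/0.296)/(4πk) = 2.757/(4π·0.0628) = 3.493 K/W
  R_conv,out = 1/(4πr²h) = 1/(4π·0.296²·7.43) = 0.1222 K/W
ΣR = 0.007721 + 0.002672 + 3.493 + 0.1222 = 3.626 K/W
Q = ΔT/ΣR = (90 K − 293 K)/3.626 = -56.0 W
(Negative Q ⇒ heat flows inward; heat gain = 56.0 W.)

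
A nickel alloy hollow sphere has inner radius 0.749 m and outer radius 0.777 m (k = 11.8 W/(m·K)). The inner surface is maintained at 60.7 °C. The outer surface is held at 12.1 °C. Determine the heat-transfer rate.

Q = 150 kW

Q = 4πk·ΔT/(1/r₁ − 1/r₂) = 4π × 11.8 × 48.6 / (1/0.749 − 1/0.777) = 1.50×10^5 W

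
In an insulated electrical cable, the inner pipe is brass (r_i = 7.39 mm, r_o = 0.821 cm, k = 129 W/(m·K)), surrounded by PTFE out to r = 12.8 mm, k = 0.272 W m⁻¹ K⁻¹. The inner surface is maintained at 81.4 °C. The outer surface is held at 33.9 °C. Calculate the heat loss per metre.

Treat each layer as a resistance in series:
  R'_brass = ln(0.00821/0.00739)/(2πk) = 0.1052/(2π·129) = 1.298×10^-4 m·K/W
  R'_PTFE = ln(0.0128/0.00821)/(2πk) = 0.4441/(2π·0.272) = 0.2599 m·K/W
ΣR = 1.298×10^-4 + 0.2599 = 0.2600 m·K/W
Q' = ΔT/ΣR = (81.4 °C − 33.9 °C)/0.2600 = 183 W/m

Q' = 183 W/m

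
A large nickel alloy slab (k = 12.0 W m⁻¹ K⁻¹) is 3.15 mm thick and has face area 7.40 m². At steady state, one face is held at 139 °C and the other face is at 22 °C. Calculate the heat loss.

Q = 3300 kW

Q = kA·ΔT/L = 12.0 × 7.40 × |139 °C − 22 °C| / 0.00315 = 3.30×10^6 W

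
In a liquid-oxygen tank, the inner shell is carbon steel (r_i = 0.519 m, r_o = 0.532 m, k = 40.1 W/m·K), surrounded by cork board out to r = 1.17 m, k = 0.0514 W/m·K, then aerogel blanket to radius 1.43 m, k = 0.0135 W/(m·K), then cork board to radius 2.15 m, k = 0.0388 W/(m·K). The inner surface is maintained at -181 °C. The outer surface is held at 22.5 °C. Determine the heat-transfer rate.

Q = 68.2 W

Resistance network (inner→outer):
  R_carbon steel = (1/0.519 − 1/0.532)/(4πk) = 0.04708/(4π·40.1) = 9.344×10^-5 K/W
  R_cork board = (1/0.532 − 1/1.17)/(4πk) = 1.025/(4π·0.0514) = 1.587 K/W
  R_aerogel blanket = (1/1.17 − 1/1.43)/(4πk) = 0.1554/(4π·0.0135) = 0.9160 K/W
  R_cork board = (1/1.43 − 1/2.15)/(4πk) = 0.2342/(4π·0.0388) = 0.4803 K/W
ΣR = 9.344×10^-5 + 1.587 + 0.9160 + 0.4803 = 2.983 K/W
Q = ΔT/ΣR = (-181 °C − 22.5 °C)/2.983 = -68.2 W
(Negative Q ⇒ heat flows inward; heat gain = 68.2 W.)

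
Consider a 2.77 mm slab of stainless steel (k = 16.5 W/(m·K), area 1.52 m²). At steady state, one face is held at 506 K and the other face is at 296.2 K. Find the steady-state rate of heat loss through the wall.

Q = 1900 kW

Q = kA·ΔT/L = 16.5 × 1.52 × |506 K − 296.2 K| / 0.00277 = 1.90×10^6 W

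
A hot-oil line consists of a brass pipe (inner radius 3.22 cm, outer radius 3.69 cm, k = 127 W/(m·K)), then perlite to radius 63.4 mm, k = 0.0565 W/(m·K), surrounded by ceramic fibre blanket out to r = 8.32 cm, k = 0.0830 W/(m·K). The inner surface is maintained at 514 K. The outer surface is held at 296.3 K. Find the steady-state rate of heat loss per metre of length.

Treat each layer as a resistance in series:
  R'_brass = ln(0.0369/0.0322)/(2πk) = 0.1362/(2π·127) = 1.707×10^-4 m·K/W
  R'_perlite = ln(0.0634/0.0369)/(2πk) = 0.5413/(2π·0.0565) = 1.525 m·K/W
  R'_ceramic fibre blanket = ln(0.0832/0.0634)/(2πk) = 0.2718/(2π·0.0830) = 0.5212 m·K/W
ΣR = 1.707×10^-4 + 1.525 + 0.5212 = 2.046 m·K/W
Q' = ΔT/ΣR = (514 K − 296.3 K)/2.046 = 106 W/m

Q' = 106 W/m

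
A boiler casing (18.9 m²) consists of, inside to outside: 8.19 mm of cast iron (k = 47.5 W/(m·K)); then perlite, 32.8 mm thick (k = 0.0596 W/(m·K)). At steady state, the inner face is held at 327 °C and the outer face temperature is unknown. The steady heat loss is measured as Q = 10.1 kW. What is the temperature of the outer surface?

Series resistances:
  R_cast iron = L/(kA) = 0.00819/(47.5·18.9) = 9.123×10^-6 K/W
  R_perlite = L/(kA) = 0.0328/(0.0596·18.9) = 0.02912 K/W
ΣR = 0.02913 K/W
ΔT = Q·ΣR = 10100 × 0.02913 = 294.2 K
Heat flows outward, so T_out = T_in − ΔT = 327 − 294.2 = 32.8 °C

T_out = 32.8 °C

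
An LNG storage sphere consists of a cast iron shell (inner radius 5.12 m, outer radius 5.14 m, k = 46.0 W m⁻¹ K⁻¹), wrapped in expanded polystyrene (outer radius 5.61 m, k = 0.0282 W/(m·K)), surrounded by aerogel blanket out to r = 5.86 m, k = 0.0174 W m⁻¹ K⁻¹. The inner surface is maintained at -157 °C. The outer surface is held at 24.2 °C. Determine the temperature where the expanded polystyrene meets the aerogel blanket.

T = -53.8 °C

Resistance network (inner→outer):
  R_cast iron = (1/5.12 − 1/5.14)/(4πk) = 7.600×10^-4/(4π·46.0) = 1.315×10^-6 K/W
  R_expanded polystyrene = (1/5.14 − 1/5.61)/(4πk) = 0.01630/(4π·0.0282) = 0.04600 K/W
  R_aerogel blanket = (1/5.61 − 1/5.86)/(4πk) = 0.007605/(4π·0.0174) = 0.03478 K/W
ΣR = 1.315×10^-6 + 0.04600 + 0.03478 = 0.08078 K/W
Q = ΔT/ΣR = (-157 °C − 24.2 °C)/0.08078 = -2243 W
From the inner boundary to the expanded polystyrene/aerogel blanket interface, ΣR_partial = 0.04600 K/W.
T_interface = T_in − Q·ΣR_partial = -157 °C − (-2243)(0.04600) = -53.8 °C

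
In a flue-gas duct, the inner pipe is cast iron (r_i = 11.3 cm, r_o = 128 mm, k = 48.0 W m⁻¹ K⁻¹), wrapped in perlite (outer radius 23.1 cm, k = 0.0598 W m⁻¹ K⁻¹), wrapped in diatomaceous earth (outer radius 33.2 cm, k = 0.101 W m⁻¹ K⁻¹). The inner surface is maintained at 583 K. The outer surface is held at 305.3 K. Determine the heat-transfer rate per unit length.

Treat each layer as a resistance in series:
  R'_cast iron = ln(0.128/0.113)/(2πk) = 0.1246/(2π·48.0) = 4.133×10^-4 m·K/W
  R'_perlite = ln(0.231/0.128)/(2πk) = 0.5904/(2π·0.0598) = 1.571 m·K/W
  R'_diatomaceous earth = ln(0.332/0.231)/(2πk) = 0.3627/(2π·0.101) = 0.5716 m·K/W
ΣR = 4.133×10^-4 + 1.571 + 0.5716 = 2.143 m·K/W
Q' = ΔT/ΣR = (583 K − 305.3 K)/2.143 = 130 W/m

Q' = 130 W/m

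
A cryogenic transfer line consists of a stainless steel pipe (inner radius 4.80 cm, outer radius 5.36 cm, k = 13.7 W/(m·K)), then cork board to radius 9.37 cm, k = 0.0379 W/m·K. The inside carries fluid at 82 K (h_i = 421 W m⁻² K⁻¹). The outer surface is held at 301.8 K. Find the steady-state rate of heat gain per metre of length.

Resistance network (inner→outer):
  R'_conv,in = 1/(2πr h) = 1/(2π·0.0480·421) = 0.007876 m·K/W
  R'_stainless steel = ln(0.0536/0.0480)/(2πk) = 0.1103/(2π·13.7) = 0.001282 m·K/W
  R'_cork board = ln(0.0937/0.0536)/(2πk) = 0.5585/(2π·0.0379) = 2.346 m·K/W
ΣR = 0.007876 + 0.001282 + 2.346 = 2.355 m·K/W
Q' = ΔT/ΣR = (82 K − 301.8 K)/2.355 = -93.3 W/m
(Negative Q' ⇒ heat flows inward; heat gain = 93.3 W/m.)

Q' = 93.3 W/m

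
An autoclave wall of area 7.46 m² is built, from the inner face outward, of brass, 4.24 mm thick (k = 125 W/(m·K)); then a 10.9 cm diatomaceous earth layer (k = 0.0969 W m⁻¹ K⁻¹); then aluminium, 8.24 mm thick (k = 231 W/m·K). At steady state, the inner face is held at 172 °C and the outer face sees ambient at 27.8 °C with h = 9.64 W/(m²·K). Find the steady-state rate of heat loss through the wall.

Q = 876 W

Series thermal resistances, inner to outer:
  R_brass = L/(kA) = 0.00424/(125·7.46) = 4.547×10^-6 K/W
  R_diatomaceous earth = L/(kA) = 0.109/(0.0969·7.46) = 0.1508 K/W
  R_aluminium = L/(kA) = 0.00824/(231·7.46) = 4.782×10^-6 K/W
  R_conv,out = 1/(hA) = 1/(9.64·7.46) = 0.01391 K/W
ΣR = 4.547×10^-6 + 0.1508 + 4.782×10^-6 + 0.01391 = 0.1647 K/W
Q = ΔT/ΣR = (172 °C − 27.8 °C)/0.1647 = 876 W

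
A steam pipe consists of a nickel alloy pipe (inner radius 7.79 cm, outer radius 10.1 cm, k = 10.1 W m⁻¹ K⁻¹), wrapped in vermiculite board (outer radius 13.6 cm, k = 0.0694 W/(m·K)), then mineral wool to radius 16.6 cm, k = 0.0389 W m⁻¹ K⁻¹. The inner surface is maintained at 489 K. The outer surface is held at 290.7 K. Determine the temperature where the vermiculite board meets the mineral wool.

T = 398 K

Treat each layer as a resistance in series:
  R'_nickel alloy = ln(0.101/0.0779)/(2πk) = 0.2597/(2π·10.1) = 0.004092 m·K/W
  R'_vermiculite board = ln(0.136/0.101)/(2πk) = 0.2975/(2π·0.0694) = 0.6823 m·K/W
  R'_mineral wool = ln(0.166/0.136)/(2πk) = 0.1993/(2π·0.0389) = 0.8155 m·K/W
ΣR = 0.004092 + 0.6823 + 0.8155 = 1.502 m·K/W
Q' = ΔT/ΣR = (489 K − 290.7 K)/1.502 = 132.0 W/m
From the inner boundary to the vermiculite board/mineral wool interface, ΣR_partial = 0.6864 m·K/W.
T_interface = T_in − Q'·ΣR_partial = 489 K − (132.0)(0.6864) = 398 K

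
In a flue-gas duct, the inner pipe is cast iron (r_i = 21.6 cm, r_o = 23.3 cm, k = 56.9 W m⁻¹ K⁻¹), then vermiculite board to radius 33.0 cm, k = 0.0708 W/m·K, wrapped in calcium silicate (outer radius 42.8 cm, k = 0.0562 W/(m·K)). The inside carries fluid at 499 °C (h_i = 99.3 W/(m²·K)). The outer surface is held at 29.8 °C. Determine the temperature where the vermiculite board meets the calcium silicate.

T = 256 °C

Treat each layer as a resistance in series:
  R'_conv,in = 1/(2πr h) = 1/(2π·0.216·99.3) = 0.007420 m·K/W
  R'_cast iron = ln(0.233/0.216)/(2πk) = 0.07576/(2π·56.9) = 2.119×10^-4 m·K/W
  R'_vermiculite board = ln(0.330/0.233)/(2πk) = 0.3481/(2π·0.0708) = 0.7824 m·K/W
  R'_calcium silicate = ln(0.428/0.330)/(2πk) = 0.2600/(2π·0.0562) = 0.7364 m·K/W
ΣR = 0.007420 + 2.119×10^-4 + 0.7824 + 0.7364 = 1.526 m·K/W
Q' = ΔT/ΣR = (499 °C − 29.8 °C)/1.526 = 307.5 W/m
From the inner boundary to the vermiculite board/calcium silicate interface, ΣR_partial = 0.7900 m·K/W.
T_interface = T_in − Q'·ΣR_partial = 499 °C − (307.5)(0.7900) = 256 °C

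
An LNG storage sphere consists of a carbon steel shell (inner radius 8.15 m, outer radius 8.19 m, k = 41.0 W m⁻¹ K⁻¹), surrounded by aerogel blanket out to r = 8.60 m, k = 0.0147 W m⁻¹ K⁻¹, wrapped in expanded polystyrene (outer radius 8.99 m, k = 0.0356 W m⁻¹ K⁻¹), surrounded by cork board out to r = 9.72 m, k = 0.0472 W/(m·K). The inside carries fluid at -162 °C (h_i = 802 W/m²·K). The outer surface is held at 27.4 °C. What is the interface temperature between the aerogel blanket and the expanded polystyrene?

T = -57.1 °C

Resistance network (inner→outer):
  R_conv,in = 1/(4πr²h) = 1/(4π·8.15²·802) = 1.494×10^-6 K/W
  R_carbon steel = (1/8.15 − 1/8.19)/(4πk) = 5.993×10^-4/(4π·41.0) = 1.163×10^-6 K/W
  R_aerogel blanket = (1/8.19 − 1/8.60)/(4πk) = 0.005821/(4π·0.0147) = 0.03151 K/W
  R_expanded polystyrene = (1/8.60 − 1/8.99)/(4πk) = 0.005044/(4π·0.0356) = 0.01128 K/W
  R_cork board = (1/8.99 − 1/9.72)/(4πk) = 0.008354/(4π·0.0472) = 0.01408 K/W
ΣR = 1.494×10^-6 + 1.163×10^-6 + 0.03151 + 0.01128 + 0.01408 = 0.05687 K/W
Q = ΔT/ΣR = (-162 °C − 27.4 °C)/0.05687 = -3330 W
From the inner boundary to the aerogel blanket/expanded polystyrene interface, ΣR_partial = 0.03151 K/W.
T_interface = T_in − Q·ΣR_partial = -162 °C − (-3330)(0.03151) = -57.1 °C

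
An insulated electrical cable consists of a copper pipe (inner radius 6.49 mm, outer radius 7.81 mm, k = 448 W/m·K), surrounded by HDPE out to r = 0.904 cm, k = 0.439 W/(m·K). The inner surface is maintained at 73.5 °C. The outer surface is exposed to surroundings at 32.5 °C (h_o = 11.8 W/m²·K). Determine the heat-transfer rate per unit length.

Q' = 26.5 W/m

Series thermal resistances, inner to outer:
  R'_copper = ln(0.00781/0.00649)/(2πk) = 0.1851/(2π·448) = 6.577×10^-5 m·K/W
  R'_HDPE = ln(0.00904/0.00781)/(2πk) = 0.1463/(2π·0.439) = 0.05302 m·K/W
  R'_conv,out = 1/(2πr h) = 1/(2π·0.00904·11.8) = 1.492 m·K/W
ΣR = 6.577×10^-5 + 0.05302 + 1.492 = 1.545 m·K/W
Q' = ΔT/ΣR = (73.5 °C − 32.5 °C)/1.545 = 26.5 W/m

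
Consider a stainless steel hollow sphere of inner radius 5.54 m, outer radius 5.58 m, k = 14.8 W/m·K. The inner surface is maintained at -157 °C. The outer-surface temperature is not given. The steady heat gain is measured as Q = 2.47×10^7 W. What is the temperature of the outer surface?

T_out = 14.8 °C

Series resistances:
  R_stainless steel = (1/5.54 − 1/5.58)/(4πk) = 0.001294/(4π·14.8) = 6.957×10^-6 K/W
ΣR = 6.957×10^-6 K/W
ΔT = Q·ΣR = 2.47×10^7 × 6.957×10^-6 = 171.8 K
Heat flows inward, so T_out = T_in + ΔT = -157 + 171.8 = 14.8 °C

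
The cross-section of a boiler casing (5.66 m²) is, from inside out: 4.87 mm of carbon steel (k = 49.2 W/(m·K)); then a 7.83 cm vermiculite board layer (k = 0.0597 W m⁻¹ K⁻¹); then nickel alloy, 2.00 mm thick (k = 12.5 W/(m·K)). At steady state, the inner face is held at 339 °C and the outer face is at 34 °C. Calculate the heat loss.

Q = 1320 W

Resistance network (inner→outer):
  R_carbon steel = L/(kA) = 0.00487/(49.2·5.66) = 1.749×10^-5 K/W
  R_vermiculite board = L/(kA) = 0.0783/(0.0597·5.66) = 0.2317 K/W
  R_nickel alloy = L/(kA) = 0.00200/(12.5·5.66) = 2.827×10^-5 K/W
ΣR = 1.749×10^-5 + 0.2317 + 2.827×10^-5 = 0.2317 K/W
Q = ΔT/ΣR = (339 °C − 34 °C)/0.2317 = 1320 W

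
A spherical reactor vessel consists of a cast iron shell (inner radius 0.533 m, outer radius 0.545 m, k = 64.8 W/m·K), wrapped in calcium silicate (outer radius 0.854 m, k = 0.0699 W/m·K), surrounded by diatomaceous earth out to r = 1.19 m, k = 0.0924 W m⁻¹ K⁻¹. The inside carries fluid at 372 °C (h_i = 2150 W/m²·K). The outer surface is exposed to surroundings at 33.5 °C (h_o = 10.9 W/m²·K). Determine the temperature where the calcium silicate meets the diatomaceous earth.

Resistance network (inner→outer):
  R_conv,in = 1/(4πr²h) = 1/(4π·0.533²·2150) = 1.303×10^-4 K/W
  R_cast iron = (1/0.533 − 1/0.545)/(4πk) = 0.04131/(4π·64.8) = 5.073×10^-5 K/W
  R_calcium silicate = (1/0.545 − 1/0.854)/(4πk) = 0.6639/(4π·0.0699) = 0.7558 K/W
  R_diatomaceous earth = (1/0.854 − 1/1.19)/(4πk) = 0.3306/(4π·0.0924) = 0.2847 K/W
  R_conv,out = 1/(4πr²h) = 1/(4π·1.19²·10.9) = 0.005155 K/W
ΣR = 1.303×10^-4 + 5.073×10^-5 + 0.7558 + 0.2847 + 0.005155 = 1.046 K/W
Q = ΔT/ΣR = (372 °C − 33.5 °C)/1.046 = 323.6 W
From the inner boundary to the calcium silicate/diatomaceous earth interface, ΣR_partial = 0.7560 K/W.
T_interface = T_in − Q·ΣR_partial = 372 °C − (323.6)(0.7560) = 127 °C

T = 127 °C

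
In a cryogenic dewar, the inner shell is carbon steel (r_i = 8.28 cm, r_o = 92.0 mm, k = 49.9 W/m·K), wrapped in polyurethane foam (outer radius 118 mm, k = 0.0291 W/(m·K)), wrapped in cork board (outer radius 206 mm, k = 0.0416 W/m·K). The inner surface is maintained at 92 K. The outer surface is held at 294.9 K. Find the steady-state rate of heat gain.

Treat each layer as a resistance in series:
  R_carbon steel = (1/0.0828 − 1/0.0920)/(4πk) = 1.208/(4π·49.9) = 0.001926 K/W
  R_polyurethane foam = (1/0.0920 − 1/0.118)/(4πk) = 2.395/(4π·0.0291) = 6.549 K/W
  R_cork board = (1/0.118 − 1/0.206)/(4πk) = 3.620/(4π·0.0416) = 6.925 K/W
ΣR = 0.001926 + 6.549 + 6.925 = 13.48 K/W
Q = ΔT/ΣR = (92 K − 294.9 K)/13.48 = -15.1 W
(Negative Q ⇒ heat flows inward; heat gain = 15.1 W.)

Q = 15.1 W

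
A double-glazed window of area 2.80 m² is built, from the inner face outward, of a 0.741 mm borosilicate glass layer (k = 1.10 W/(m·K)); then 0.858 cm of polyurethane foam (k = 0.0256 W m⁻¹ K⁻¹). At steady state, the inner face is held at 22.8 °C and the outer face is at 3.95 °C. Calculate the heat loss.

Q = 157 W

Treat each layer as a resistance in series:
  R_borosilicate glass = L/(kA) = 7.41×10^-4/(1.10·2.80) = 2.406×10^-4 K/W
  R_polyurethane foam = L/(kA) = 0.00858/(0.0256·2.80) = 0.1197 K/W
ΣR = 2.406×10^-4 + 0.1197 = 0.1199 K/W
Q = ΔT/ΣR = (22.8 °C − 3.95 °C)/0.1199 = 157 W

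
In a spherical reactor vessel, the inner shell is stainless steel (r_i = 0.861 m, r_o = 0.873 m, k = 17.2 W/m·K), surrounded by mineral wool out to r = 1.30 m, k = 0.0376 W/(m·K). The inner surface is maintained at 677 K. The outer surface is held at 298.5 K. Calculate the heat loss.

Q = 475 W

Series thermal resistances, inner to outer:
  R_stainless steel = (1/0.861 − 1/0.873)/(4πk) = 0.01596/(4π·17.2) = 7.386×10^-5 K/W
  R_mineral wool = (1/0.873 − 1/1.30)/(4πk) = 0.3762/(4π·0.0376) = 0.7963 K/W
ΣR = 7.386×10^-5 + 0.7963 = 0.7964 K/W
Q = ΔT/ΣR = (677 K − 298.5 K)/0.7964 = 475 W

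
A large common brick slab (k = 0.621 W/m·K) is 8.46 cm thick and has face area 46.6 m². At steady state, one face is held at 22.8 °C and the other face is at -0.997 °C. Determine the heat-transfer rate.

Q = kA·ΔT/L = 0.621 × 46.6 × |22.8 °C − -0.997 °C| / 0.0846 = 8140 W

Q = 8.14 kW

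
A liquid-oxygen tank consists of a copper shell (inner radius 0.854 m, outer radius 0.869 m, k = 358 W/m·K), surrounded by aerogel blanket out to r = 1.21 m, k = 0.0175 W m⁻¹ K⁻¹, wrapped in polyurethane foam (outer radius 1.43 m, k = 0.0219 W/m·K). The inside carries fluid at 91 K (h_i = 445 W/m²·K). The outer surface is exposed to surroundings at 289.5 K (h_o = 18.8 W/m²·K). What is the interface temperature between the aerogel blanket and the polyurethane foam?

T = 242.0 K

Resistance network (inner→outer):
  R_conv,in = 1/(4πr²h) = 1/(4π·0.854²·445) = 2.452×10^-4 K/W
  R_copper = (1/0.854 − 1/0.869)/(4πk) = 0.02021/(4π·358) = 4.493×10^-6 K/W
  R_aerogel blanket = (1/0.869 − 1/1.21)/(4πk) = 0.3243/(4π·0.0175) = 1.475 K/W
  R_polyurethane foam = (1/1.21 − 1/1.43)/(4πk) = 0.1271/(4π·0.0219) = 0.4620 K/W
  R_conv,out = 1/(4πr²h) = 1/(4π·1.43²·18.8) = 0.002070 K/W
ΣR = 2.452×10^-4 + 4.493×10^-6 + 1.475 + 0.4620 + 0.002070 = 1.939 K/W
Q = ΔT/ΣR = (91 K − 289.5 K)/1.939 = -102.4 W
From the inner boundary to the aerogel blanket/polyurethane foam interface, ΣR_partial = 1.475 K/W.
T_interface = T_in − Q·ΣR_partial = 91 K − (-102.4)(1.475) = 242.0 K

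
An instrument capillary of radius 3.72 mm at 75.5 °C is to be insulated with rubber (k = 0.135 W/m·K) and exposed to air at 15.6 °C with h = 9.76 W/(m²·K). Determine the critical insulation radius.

r_cr = 1.38 cm

For a cylinder, r_cr = k_ins/h = 0.135/9.76 = 0.0138 m = 1.38 cm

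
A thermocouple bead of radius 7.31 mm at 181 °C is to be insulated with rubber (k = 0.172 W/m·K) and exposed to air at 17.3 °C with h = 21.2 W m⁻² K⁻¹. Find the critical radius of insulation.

For a sphere, r_cr = 2k_ins/h = 2·0.172/21.2 = 0.0162 m = 1.62 cm

r_cr = 1.62 cm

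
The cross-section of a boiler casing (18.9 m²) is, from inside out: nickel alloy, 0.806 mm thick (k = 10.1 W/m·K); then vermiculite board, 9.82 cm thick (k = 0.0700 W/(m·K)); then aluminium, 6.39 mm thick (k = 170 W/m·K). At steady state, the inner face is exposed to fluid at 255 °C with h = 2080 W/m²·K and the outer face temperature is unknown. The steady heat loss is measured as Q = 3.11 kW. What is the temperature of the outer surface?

T_out = 24.1 °C

Sum the resistances:
  R_conv,in = 1/(hA) = 1/(2080·18.9) = 2.544×10^-5 K/W
  R_nickel alloy = L/(kA) = 8.06×10^-4/(10.1·18.9) = 4.222×10^-6 K/W
  R_vermiculite board = L/(kA) = 0.0982/(0.0700·18.9) = 0.07423 K/W
  R_aluminium = L/(kA) = 0.00639/(170·18.9) = 1.989×10^-6 K/W
ΣR = 0.07426 K/W
ΔT = Q·ΣR = 3110 × 0.07426 = 230.9 K
Heat flows outward, so T_out = T_in − ΔT = 255 − 230.9 = 24.1 °C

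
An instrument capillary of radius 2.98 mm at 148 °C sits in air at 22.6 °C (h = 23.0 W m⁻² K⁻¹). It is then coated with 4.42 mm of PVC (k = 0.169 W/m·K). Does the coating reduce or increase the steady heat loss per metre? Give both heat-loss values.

Critical radius for a cylinder: r_cr = k/h = 0.00735 m = 0.735 cm.
Outer radius after coating: r₂ = 0.00298 + 0.00442 = 0.00740 m.
r₁ < r_cr < r₂: heat loss rises to a maximum at r_cr then falls. Whether the coating helps depends on whether Q(r₂) has dropped back below Q(r₁).
Bare: R = 1/(2πr₁h) = 2.322 m·K/W; Q = 125.4/2.322 = 54.0 W/m.
Coated: R = R_cond + R_conv = 1.792 m·K/W; Q = 125.4/1.792 = 70.0 W/m.

increases: 54.0 → 70.0 W/m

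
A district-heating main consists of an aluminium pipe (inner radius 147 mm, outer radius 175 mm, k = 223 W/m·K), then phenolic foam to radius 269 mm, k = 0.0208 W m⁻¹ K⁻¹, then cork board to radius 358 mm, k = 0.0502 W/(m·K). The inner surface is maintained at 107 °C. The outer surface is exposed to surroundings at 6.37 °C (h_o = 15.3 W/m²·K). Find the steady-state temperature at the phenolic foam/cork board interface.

T = 28.6 °C

Resistance network (inner→outer):
  R'_aluminium = ln(0.175/0.147)/(2πk) = 0.1744/(2π·223) = 1.244×10^-4 m·K/W
  R'_phenolic foam = ln(0.269/0.175)/(2πk) = 0.4299/(2π·0.0208) = 3.290 m·K/W
  R'_cork board = ln(0.358/0.269)/(2πk) = 0.2858/(2π·0.0502) = 0.9062 m·K/W
  R'_conv,out = 1/(2πr h) = 1/(2π·0.358·15.3) = 0.02906 m·K/W
ΣR = 1.244×10^-4 + 3.290 + 0.9062 + 0.02906 = 4.225 m·K/W
Q' = ΔT/ΣR = (107 °C − 6.37 °C)/4.225 = 23.82 W/m
From the inner boundary to the phenolic foam/cork board interface, ΣR_partial = 3.290 m·K/W.
T_interface = T_in − Q'·ΣR_partial = 107 °C − (23.82)(3.290) = 28.6 °C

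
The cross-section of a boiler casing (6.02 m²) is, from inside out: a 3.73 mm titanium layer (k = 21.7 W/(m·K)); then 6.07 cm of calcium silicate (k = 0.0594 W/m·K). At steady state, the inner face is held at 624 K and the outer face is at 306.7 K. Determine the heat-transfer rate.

Q = 1870 W

Resistance network (inner→outer):
  R_titanium = L/(kA) = 0.00373/(21.7·6.02) = 2.855×10^-5 K/W
  R_calcium silicate = L/(kA) = 0.0607/(0.0594·6.02) = 0.1697 K/W
ΣR = 2.855×10^-5 + 0.1697 = 0.1697 K/W
Q = ΔT/ΣR = (624 K − 306.7 K)/0.1697 = 1870 W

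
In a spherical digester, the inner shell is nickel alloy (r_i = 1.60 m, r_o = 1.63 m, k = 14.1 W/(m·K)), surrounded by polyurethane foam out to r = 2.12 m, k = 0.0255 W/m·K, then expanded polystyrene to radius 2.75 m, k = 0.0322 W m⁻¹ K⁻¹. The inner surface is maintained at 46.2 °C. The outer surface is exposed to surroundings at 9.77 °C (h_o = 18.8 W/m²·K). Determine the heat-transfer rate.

Resistance network (inner→outer):
  R_nickel alloy = (1/1.60 − 1/1.63)/(4πk) = 0.01150/(4π·14.1) = 6.492×10^-5 K/W
  R_polyurethane foam = (1/1.63 − 1/2.12)/(4πk) = 0.1418/(4π·0.0255) = 0.4425 K/W
  R_expanded polystyrene = (1/2.12 − 1/2.75)/(4πk) = 0.1081/(4π·0.0322) = 0.2671 K/W
  R_conv,out = 1/(4πr²h) = 1/(4π·2.75²·18.8) = 5.597×10^-4 K/W
ΣR = 6.492×10^-5 + 0.4425 + 0.2671 + 5.597×10^-4 = 0.7102 K/W
Q = ΔT/ΣR = (46.2 °C − 9.77 °C)/0.7102 = 51.3 W

Q = 51.3 W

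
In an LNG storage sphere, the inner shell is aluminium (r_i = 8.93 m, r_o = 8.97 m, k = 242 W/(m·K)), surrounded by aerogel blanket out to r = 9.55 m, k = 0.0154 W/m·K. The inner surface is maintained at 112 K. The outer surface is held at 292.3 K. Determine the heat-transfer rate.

Resistance network (inner→outer):
  R_aluminium = (1/8.93 − 1/8.97)/(4πk) = 4.994×10^-4/(4π·242) = 1.642×10^-7 K/W
  R_aerogel blanket = (1/8.97 − 1/9.55)/(4πk) = 0.006771/(4π·0.0154) = 0.03499 K/W
ΣR = 1.642×10^-7 + 0.03499 = 0.03499 K/W
Q = ΔT/ΣR = (112 K − 292.3 K)/0.03499 = -5150 W
(Negative Q ⇒ heat flows inward; heat gain = 5150 W.)

Q = 5.15 kW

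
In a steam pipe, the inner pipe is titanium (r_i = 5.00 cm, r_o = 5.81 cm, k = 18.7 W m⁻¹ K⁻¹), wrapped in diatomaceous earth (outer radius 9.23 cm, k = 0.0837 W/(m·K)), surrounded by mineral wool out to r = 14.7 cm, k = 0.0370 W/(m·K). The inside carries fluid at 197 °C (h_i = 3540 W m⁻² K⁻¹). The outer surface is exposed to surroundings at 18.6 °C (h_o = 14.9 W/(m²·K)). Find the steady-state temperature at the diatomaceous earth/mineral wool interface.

Series thermal resistances, inner to outer:
  R'_conv,in = 1/(2πr h) = 1/(2π·0.0500·3540) = 8.992×10^-4 m·K/W
  R'_titanium = ln(0.0581/0.0500)/(2πk) = 0.1501/(2π·18.7) = 0.001278 m·K/W
  R'_diatomaceous earth = ln(0.0923/0.0581)/(2πk) = 0.4629/(2π·0.0837) = 0.8802 m·K/W
  R'_mineral wool = ln(0.147/0.0923)/(2πk) = 0.4654/(2π·0.0370) = 2.002 m·K/W
  R'_conv,out = 1/(2πr h) = 1/(2π·0.147·14.9) = 0.07266 m·K/W
ΣR = 8.992×10^-4 + 0.001278 + 0.8802 + 2.002 + 0.07266 = 2.957 m·K/W
Q' = ΔT/ΣR = (197 °C − 18.6 °C)/2.957 = 60.33 W/m
From the inner boundary to the diatomaceous earth/mineral wool interface, ΣR_partial = 0.8824 m·K/W.
T_interface = T_in − Q'·ΣR_partial = 197 °C − (60.33)(0.8824) = 144 °C

T = 144 °C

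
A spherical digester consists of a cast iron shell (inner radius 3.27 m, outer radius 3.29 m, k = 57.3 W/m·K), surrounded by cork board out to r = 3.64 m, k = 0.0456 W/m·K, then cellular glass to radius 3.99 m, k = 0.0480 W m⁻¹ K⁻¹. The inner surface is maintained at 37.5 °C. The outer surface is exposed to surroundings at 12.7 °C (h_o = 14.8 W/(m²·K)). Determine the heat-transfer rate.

Treat each layer as a resistance in series:
  R_cast iron = (1/3.27 − 1/3.29)/(4πk) = 0.001859/(4π·57.3) = 2.582×10^-6 K/W
  R_cork board = (1/3.29 − 1/3.64)/(4πk) = 0.02923/(4π·0.0456) = 0.05100 K/W
  R_cellular glass = (1/3.64 − 1/3.99)/(4πk) = 0.02410/(4π·0.0480) = 0.03995 K/W
  R_conv,out = 1/(4πr²h) = 1/(4π·3.99²·14.8) = 3.377×10^-4 K/W
ΣR = 2.582×10^-6 + 0.05100 + 0.03995 + 3.377×10^-4 = 0.09129 K/W
Q = ΔT/ΣR = (37.5 °C − 12.7 °C)/0.09129 = 272 W

Q = 272 W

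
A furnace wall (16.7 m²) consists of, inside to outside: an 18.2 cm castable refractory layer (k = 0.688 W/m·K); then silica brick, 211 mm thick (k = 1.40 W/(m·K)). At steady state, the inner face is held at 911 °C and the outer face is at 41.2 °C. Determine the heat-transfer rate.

Treat each layer as a resistance in series:
  R_castable refractory = L/(kA) = 0.182/(0.688·16.7) = 0.01584 K/W
  R_silica brick = L/(kA) = 0.211/(1.40·16.7) = 0.009025 K/W
ΣR = 0.01584 + 0.009025 = 0.02486 K/W
Q = ΔT/ΣR = (911 °C − 41.2 °C)/0.02486 = 35000 W

Q = 35.0 kW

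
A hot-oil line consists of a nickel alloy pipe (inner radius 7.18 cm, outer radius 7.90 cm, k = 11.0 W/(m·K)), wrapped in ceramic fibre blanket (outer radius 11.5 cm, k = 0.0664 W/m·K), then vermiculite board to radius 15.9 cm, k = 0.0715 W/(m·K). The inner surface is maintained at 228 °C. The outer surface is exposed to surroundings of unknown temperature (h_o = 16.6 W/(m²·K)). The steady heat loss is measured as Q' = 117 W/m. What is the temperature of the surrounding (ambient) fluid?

Series resistances:
  R'_nickel alloy = ln(0.0790/0.0718)/(2πk) = 0.09556/(2π·11.0) = 0.001383 m·K/W
  R'_ceramic fibre blanket = ln(0.115/0.0790)/(2πk) = 0.3755/(2π·0.0664) = 0.9000 m·K/W
  R'_vermiculite board = ln(0.159/0.115)/(2πk) = 0.3240/(2π·0.0715) = 0.7211 m·K/W
  R'_conv,out = 1/(2πr h) = 1/(2π·0.159·16.6) = 0.06030 m·K/W
ΣR = 1.683 m·K/W
ΔT = Q'·ΣR = 117 × 1.683 = 196.9 K
Heat flows outward, so T_out = T_in − ΔT = 228 − 196.9 = 31.1 °C

T_out = 31.1 °C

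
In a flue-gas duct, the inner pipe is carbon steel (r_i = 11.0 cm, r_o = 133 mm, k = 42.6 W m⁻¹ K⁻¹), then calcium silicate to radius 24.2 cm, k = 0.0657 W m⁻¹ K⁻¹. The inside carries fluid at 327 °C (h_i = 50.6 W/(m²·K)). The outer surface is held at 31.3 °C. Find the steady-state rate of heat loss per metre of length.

Q' = 200 W/m

Resistance network (inner→outer):
  R'_conv,in = 1/(2πr h) = 1/(2π·0.110·50.6) = 0.02859 m·K/W
  R'_carbon steel = ln(0.133/0.110)/(2πk) = 0.1899/(2π·42.6) = 7.094×10^-4 m·K/W
  R'_calcium silicate = ln(0.242/0.133)/(2πk) = 0.5986/(2π·0.0657) = 1.450 m·K/W
ΣR = 0.02859 + 7.094×10^-4 + 1.450 = 1.479 m·K/W
Q' = ΔT/ΣR = (327 °C − 31.3 °C)/1.479 = 200 W/m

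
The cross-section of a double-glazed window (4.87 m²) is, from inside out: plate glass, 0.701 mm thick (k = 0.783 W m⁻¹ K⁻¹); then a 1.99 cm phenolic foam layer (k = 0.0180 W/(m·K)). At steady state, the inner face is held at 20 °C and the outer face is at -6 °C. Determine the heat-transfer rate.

Resistance network (inner→outer):
  R_plate glass = L/(kA) = 7.01×10^-4/(0.783·4.87) = 1.838×10^-4 K/W
  R_phenolic foam = L/(kA) = 0.0199/(0.0180·4.87) = 0.2270 K/W
ΣR = 1.838×10^-4 + 0.2270 = 0.2272 K/W
Q = ΔT/ΣR = (20 °C − -6 °C)/0.2272 = 114 W

Q = 114 W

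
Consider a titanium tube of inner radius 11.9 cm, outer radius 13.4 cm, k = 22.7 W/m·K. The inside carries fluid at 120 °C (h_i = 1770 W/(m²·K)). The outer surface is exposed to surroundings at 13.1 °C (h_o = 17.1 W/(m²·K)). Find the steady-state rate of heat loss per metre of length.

Series thermal resistances, inner to outer:
  R'_conv,in = 1/(2πr h) = 1/(2π·0.119·1770) = 7.556×10^-4 m·K/W
  R'_titanium = ln(0.134/0.119)/(2πk) = 0.1187/(2π·22.7) = 8.323×10^-4 m·K/W
  R'_conv,out = 1/(2πr h) = 1/(2π·0.134·17.1) = 0.06946 m·K/W
ΣR = 7.556×10^-4 + 8.323×10^-4 + 0.06946 = 0.07105 m·K/W
Q' = ΔT/ΣR = (120 °C − 13.1 °C)/0.07105 = 1500 W/m

Q' = 1500 W/m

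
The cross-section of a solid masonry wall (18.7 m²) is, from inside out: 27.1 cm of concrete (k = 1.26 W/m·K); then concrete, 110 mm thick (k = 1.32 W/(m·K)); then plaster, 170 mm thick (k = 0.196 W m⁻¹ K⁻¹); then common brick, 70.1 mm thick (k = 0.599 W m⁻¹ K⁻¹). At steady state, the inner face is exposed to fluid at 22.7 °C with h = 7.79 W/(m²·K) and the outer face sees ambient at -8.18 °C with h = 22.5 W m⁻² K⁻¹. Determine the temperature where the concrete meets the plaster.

Treat each layer as a resistance in series:
  R_conv,in = 1/(hA) = 1/(7.79·18.7) = 0.006865 K/W
  R_concrete = L/(kA) = 0.271/(1.26·18.7) = 0.01150 K/W
  R_concrete = L/(kA) = 0.110/(1.32·18.7) = 0.004456 K/W
  R_plaster = L/(kA) = 0.170/(0.196·18.7) = 0.04638 K/W
  R_common brick = L/(kA) = 0.0701/(0.599·18.7) = 0.006258 K/W
  R_conv,out = 1/(hA) = 1/(22.5·18.7) = 0.002377 K/W
ΣR = 0.006865 + 0.01150 + 0.004456 + 0.04638 + 0.006258 + 0.002377 = 0.07784 K/W
Q = ΔT/ΣR = (22.7 °C − -8.18 °C)/0.07784 = 396.7 W
From the inner boundary to the concrete/plaster interface, ΣR_partial = 0.02282 K/W.
T_interface = T_in − Q·ΣR_partial = 22.7 °C − (396.7)(0.02282) = 13.6 °C

T = 13.6 °C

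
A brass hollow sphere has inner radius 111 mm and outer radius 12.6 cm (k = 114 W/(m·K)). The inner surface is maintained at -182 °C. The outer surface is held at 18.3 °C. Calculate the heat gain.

Q = 4πk·ΔT/(1/r₁ − 1/r₂) = 4π × 114 × 200.3 / (1/0.111 − 1/0.126) = 2.68×10^5 W

Q = 2.68×10^5 W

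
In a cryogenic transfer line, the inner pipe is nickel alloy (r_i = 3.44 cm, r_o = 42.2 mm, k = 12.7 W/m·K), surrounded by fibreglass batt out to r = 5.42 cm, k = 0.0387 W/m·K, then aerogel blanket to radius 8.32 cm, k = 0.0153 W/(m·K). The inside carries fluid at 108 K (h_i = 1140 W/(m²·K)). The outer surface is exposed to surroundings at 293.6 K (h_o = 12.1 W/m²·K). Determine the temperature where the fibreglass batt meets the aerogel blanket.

Resistance network (inner→outer):
  R'_conv,in = 1/(2πr h) = 1/(2π·0.0344·1140) = 0.004058 m·K/W
  R'_nickel alloy = ln(0.0422/0.0344)/(2πk) = 0.2044/(2π·12.7) = 0.002561 m·K/W
  R'_fibreglass batt = ln(0.0542/0.0422)/(2πk) = 0.2503/(2π·0.0387) = 1.029 m·K/W
  R'_aerogel blanket = ln(0.0832/0.0542)/(2πk) = 0.4286/(2π·0.0153) = 4.458 m·K/W
  R'_conv,out = 1/(2πr h) = 1/(2π·0.0832·12.1) = 0.1581 m·K/W
ΣR = 0.004058 + 0.002561 + 1.029 + 4.458 + 0.1581 = 5.652 m·K/W
Q' = ΔT/ΣR = (108 K − 293.6 K)/5.652 = -32.84 W/m
From the inner boundary to the fibreglass batt/aerogel blanket interface, ΣR_partial = 1.036 m·K/W.
T_interface = T_in − Q'·ΣR_partial = 108 K − (-32.84)(1.036) = 142 K

T = 142 K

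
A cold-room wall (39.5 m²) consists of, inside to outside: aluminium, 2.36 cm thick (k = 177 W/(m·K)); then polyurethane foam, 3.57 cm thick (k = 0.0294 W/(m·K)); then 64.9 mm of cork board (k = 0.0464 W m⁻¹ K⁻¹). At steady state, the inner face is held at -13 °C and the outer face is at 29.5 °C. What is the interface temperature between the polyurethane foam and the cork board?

Resistance network (inner→outer):
  R_aluminium = L/(kA) = 0.0236/(177·39.5) = 3.376×10^-6 K/W
  R_polyurethane foam = L/(kA) = 0.0357/(0.0294·39.5) = 0.03074 K/W
  R_cork board = L/(kA) = 0.0649/(0.0464·39.5) = 0.03541 K/W
ΣR = 3.376×10^-6 + 0.03074 + 0.03541 = 0.06615 K/W
Q = ΔT/ΣR = (-13 °C − 29.5 °C)/0.06615 = -642.5 W
From the inner boundary to the polyurethane foam/cork board interface, ΣR_partial = 0.03074 K/W.
T_interface = T_in − Q·ΣR_partial = -13 °C − (-642.5)(0.03074) = 6.75 °C

T = 6.75 °C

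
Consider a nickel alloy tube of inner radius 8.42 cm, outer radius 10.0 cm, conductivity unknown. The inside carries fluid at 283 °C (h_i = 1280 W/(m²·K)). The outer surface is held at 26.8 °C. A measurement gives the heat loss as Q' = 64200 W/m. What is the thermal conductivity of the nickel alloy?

ΣR = ΔT/Q' = |283 − 26.8|/64200 = 0.003991 m·K/W
Known resistances:
  R'_conv,in = 1/(2πr h) = 1/(2π·0.0842·1280) = 0.001477 m·K/W
R_nickel alloy = ΣR − ΣR_known = 0.003991 − 0.001477 = 0.002514 m·K/W
ln(r₂/r₁)/(2πk) = 0.002514 ⇒ k = 0.1720/(2π·0.002514) = 10.9 W/m·K

k = 10.9 W/m·K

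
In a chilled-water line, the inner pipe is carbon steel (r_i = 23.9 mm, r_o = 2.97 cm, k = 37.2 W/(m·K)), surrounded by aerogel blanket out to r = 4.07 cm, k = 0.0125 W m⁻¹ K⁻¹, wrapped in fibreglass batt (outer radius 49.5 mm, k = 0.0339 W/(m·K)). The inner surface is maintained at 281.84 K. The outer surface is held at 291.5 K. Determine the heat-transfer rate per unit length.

Q' = 1.96 W/m

Series thermal resistances, inner to outer:
  R'_carbon steel = ln(0.0297/0.0239)/(2πk) = 0.2173/(2π·37.2) = 9.296×10^-4 m·K/W
  R'_aerogel blanket = ln(0.0407/0.0297)/(2πk) = 0.3151/(2π·0.0125) = 4.012 m·K/W
  R'_fibreglass batt = ln(0.0495/0.0407)/(2πk) = 0.1957/(2π·0.0339) = 0.9190 m·K/W
ΣR = 9.296×10^-4 + 4.012 + 0.9190 = 4.932 m·K/W
Q' = ΔT/ΣR = (281.84 K − 291.5 K)/4.932 = -1.96 W/m
(Negative Q' ⇒ heat flows inward; heat gain = 1.96 W/m.)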